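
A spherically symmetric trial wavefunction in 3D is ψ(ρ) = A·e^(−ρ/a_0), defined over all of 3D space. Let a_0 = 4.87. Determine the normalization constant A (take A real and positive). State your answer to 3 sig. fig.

Require ∫ |ψ|² 4πρ² dρ = 1 over the whole domain.
With ψ = A·e^(−ρ/a_0), the integral evaluates to A²·[π·a_0^3].
Hence A² = 1/[π·a_0^3].
Plugging in a_0 = 4.87 yields A = 0.05250.

A ≈ 0.0525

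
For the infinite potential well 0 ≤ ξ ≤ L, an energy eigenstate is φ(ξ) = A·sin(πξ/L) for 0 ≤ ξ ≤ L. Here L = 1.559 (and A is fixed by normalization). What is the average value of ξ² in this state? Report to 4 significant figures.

⟨ξ^2⟩ ≈ 0.6870

By definition ⟨ξ²⟩ = ∫ ξ^2 |φ(ξ)|² dξ.
The ratio of the moment integral to the normalization integral gives ⟨ξ²⟩ = -L^2/(2·π^2) + L^2/3.
With L = 1.559, ⟨ξ^2⟩ = 0.68703.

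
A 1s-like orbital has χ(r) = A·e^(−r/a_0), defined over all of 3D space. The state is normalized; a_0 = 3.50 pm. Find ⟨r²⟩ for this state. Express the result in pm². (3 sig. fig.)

The expectation value is the |χ|²-weighted average of r^2: ∫ r^2|χ|² 4πr² dr.
Since the A² factors cancel between numerator and denominator, ⟨r²⟩ = 3·a_0^2.
Putting a_0 = 3.50 gives 36.75.

⟨r^2⟩ ≈ 36.8 pm^2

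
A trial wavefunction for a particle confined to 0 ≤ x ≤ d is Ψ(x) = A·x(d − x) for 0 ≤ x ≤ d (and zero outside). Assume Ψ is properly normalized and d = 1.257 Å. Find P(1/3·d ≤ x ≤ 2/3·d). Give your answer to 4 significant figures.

The probability is P = ∫ |Ψ|² dx over [1/3·d, 2/3·d].
The normalization integral ∫|Ψ|²dx over the whole domain equals d^5/30·A², and A² cancels in the ratio.
In terms of u = x/d (A² and the length scale cancel between numerator and denominator), P = [∫_{1/3}^{2/3} u^2·(1 - u)^2 du] / [∫_{0}^{1} u^2·(1 - u)^2 du].
Using ∫ u^2·(1 - u)^2 du = u^3·(6·u^2 - 15·u + 10)/30, the numerator is 47/2430 and the denominator is 1/30.
Taking the ratio, P = 47/81.

P ≈ 0.5802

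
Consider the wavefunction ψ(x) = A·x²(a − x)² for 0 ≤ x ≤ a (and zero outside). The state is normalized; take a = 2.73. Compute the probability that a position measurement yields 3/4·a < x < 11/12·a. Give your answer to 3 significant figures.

|ψ|² is the probability density, so P = ∫_{3/4·a}^{11/12·a} |ψ|² dx.
With A² fixed by ∫|ψ|² = 1, i.e. A² = (a^9/630)^(−1), substitute and integrate.
Let u = x/a; then A² and the length scale cancel, so P = ∫_{3/4}^{11/12} u^4·(1 - u)^4 du ÷ ∫_{0}^{1} u^4·(1 - u)^4 du.
Using ∫ u^4·(1 - u)^4 du = u^5·(70·u^4 - 315·u^3 + 540·u^2 - 420·u + 126)/630, the numerator is ≈ 0.000077059 and the denominator is 1/630.
Evaluating gives P = 0.04855.

P ≈ 0.0485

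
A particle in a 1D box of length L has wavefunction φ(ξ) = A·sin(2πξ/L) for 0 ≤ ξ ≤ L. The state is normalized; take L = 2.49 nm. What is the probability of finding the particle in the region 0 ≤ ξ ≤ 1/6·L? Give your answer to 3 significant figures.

P ≈ 0.0978

The probability is P = ∫ |φ|² dξ over [0, 1/6·L].
The normalization integral ∫|φ|²dξ over the whole domain equals L/2·A², and A² cancels in the ratio.
Let u = ξ/L; then A² and the length scale cancel, so P = ∫_{0}^{1/6} sin(2·π·u)^2 du ÷ ∫_{0}^{1} sin(2·π·u)^2 du.
An antiderivative of sin(2·π·u)^2 is u/2 - sin(4·π·u)/(8·π); evaluating from 0 to 1/6 gives -√(3)/(16·π) + 1/12, while the full integral is 1/2.
The result is P = (-√(3)/8 + π/6)/π.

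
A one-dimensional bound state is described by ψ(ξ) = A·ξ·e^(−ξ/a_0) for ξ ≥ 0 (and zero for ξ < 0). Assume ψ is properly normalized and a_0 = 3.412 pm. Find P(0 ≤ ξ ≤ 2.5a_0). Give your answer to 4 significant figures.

P ≈ 0.8753

|ψ|² is the probability density, so P = ∫_{0}^{2.5a_0} |ψ|² dξ.
With A² fixed by ∫|ψ|² = 1, i.e. A² = (a_0^3/4)^(−1), substitute and integrate.
Substituting u = ξ/a_0, A² and the length scale cancel in the ratio: P = ∫_{0}^{2.5} u^2·e^(-2·u) du / ∫_{0}^{∞} u^2·e^(-2·u) du.
An antiderivative of u^2·e^(-2·u) is -(2·u^2 + 2·u + 1)·e^(-2·u)/4; evaluating from 0 to 2.5 gives 1/4 - 37·e^(-5)/8, while the full integral is 1/4.
The result is P = 0.87535.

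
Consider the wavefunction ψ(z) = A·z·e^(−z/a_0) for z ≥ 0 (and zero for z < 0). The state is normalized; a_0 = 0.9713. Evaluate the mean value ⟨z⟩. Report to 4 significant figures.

⟨z⟩ ≈ 1.457

By definition ⟨z⟩ = ∫ z |ψ(z)|² dz.
Recall ∫₀^∞ z^m e^(−z/β) dz = m!·β^(m+1), evaluating both integrals, ⟨z⟩ = 3·a_0/2.
With a_0 = 0.9713, ⟨z⟩ = 1.4570.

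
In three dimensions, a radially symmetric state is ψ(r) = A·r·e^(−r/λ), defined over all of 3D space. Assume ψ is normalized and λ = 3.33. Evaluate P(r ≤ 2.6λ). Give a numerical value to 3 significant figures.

With dV = 4πr²dr, the probability is ∫|ψ|² dV over r ≤ 2.6λ.
The full normalization integral is A²·[3·π·λ^5] = 1, fixing A².
In terms of u = r/λ (A², 4π and the length scale all cancel between numerator and denominator), P = [∫_{0}^{2.6} u^4·e^(-2·u) du] / [∫_{0}^{∞} u^4·e^(-2·u) du].
Using ∫ u^4·e^(-2·u) du = -(u^4/2 + u^3 + 3·u^2/2 + 3·u/2 + 3/4)·e^(-2·u), the numerator is ≈ 0.44540 and the denominator is 3/4.
The region integral divided by the full integral gives P = 0.5939.

P ≈ 0.594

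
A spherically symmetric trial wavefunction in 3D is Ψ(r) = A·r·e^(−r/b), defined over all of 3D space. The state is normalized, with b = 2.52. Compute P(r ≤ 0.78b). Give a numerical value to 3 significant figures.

P ≈ 0.0215

P = ∫ |Ψ|² 4πr² dr over r ≤ 0.78b.
Normalization gives A² = 1/(3·π·b^5).
Let u = r/b; then A², 4π and the length scale all cancel, so P = ∫_{0}^{0.78} u^4·e^(-2·u) du ÷ ∫_{0}^{∞} u^4·e^(-2·u) du.
Using ∫ u^4·e^(-2·u) du = -(u^4/2 + u^3 + 3·u^2/2 + 3·u/2 + 3/4)·e^(-2·u), the numerator is ≈ 0.016157 and the denominator is 3/4.
This evaluates to P = 0.02154.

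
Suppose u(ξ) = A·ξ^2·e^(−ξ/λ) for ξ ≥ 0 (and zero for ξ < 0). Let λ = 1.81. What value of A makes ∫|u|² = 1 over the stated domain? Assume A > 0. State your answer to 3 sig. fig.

We need A² ∫|f|² dξ = 1, taking the integral from 0 to ∞.
With u = A·ξ^2·e^(−ξ/λ), the integral evaluates to A²·[3·λ^5/4].
Hence A² = 1/[3·λ^5/4].
Substituting λ = 1.81 gives A² = 0.06864, so A = 0.2620.

A ≈ 0.262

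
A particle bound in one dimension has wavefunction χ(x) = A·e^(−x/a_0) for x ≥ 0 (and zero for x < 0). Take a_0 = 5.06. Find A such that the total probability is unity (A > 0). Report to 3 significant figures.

A ≈ 0.629

Require ∫ |χ|² dx = 1 over the whole domain.
Recall ∫₀^∞ x^m e^(−x/β) dx = m!·β^(m+1), the integral (without the A² prefactor) comes out to a_0/2.
So A² = (a_0/2)^(−1).
With a_0 = 5.06: A² = 0.3953 and A = 0.6287.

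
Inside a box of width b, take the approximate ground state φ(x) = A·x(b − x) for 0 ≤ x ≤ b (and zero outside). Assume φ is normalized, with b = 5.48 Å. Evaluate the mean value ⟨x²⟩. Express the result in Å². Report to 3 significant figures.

By definition ⟨x²⟩ = ∫ x^2 |φ(x)|² dx.
Expanding the polynomial and integrating term by term, the ratio of the moment integral to the normalization integral gives ⟨x²⟩ = 2·b^2/7.
Putting b = 5.48 gives 8.580.

⟨x^2⟩ ≈ 8.58 Å^2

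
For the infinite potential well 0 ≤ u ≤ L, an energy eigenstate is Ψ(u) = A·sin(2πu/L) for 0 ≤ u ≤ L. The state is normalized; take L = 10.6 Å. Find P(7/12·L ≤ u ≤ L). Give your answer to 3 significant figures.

P ≈ 0.486

P = ∫_{7/12·L}^{L} |Ψ(u)|² du.
The normalization integral ∫|Ψ|²du over the whole domain equals L/2·A², and A² cancels in the ratio.
Substituting t = u/L, A² and the length scale cancel in the ratio: P = ∫_{7/12}^{1} sin(2·π·t)^2 dt / ∫_{0}^{1} sin(2·π·t)^2 dt.
Using ∫ sin(2·π·t)^2 dt = t/2 - sin(4·π·t)/(8·π), the numerator is √(3)/(16·π) + 5/24 and the denominator is 1/2.
Evaluating gives P = √(3)/(8·π) + 5/12.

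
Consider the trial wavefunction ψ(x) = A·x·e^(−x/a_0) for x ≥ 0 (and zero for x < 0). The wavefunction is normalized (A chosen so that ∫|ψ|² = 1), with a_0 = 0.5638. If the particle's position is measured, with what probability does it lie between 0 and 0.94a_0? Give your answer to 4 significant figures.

P ≈ 0.2909

|ψ|² is the probability density, so P = ∫_{0}^{0.94a_0} |ψ|² dx.
The normalization integral ∫|ψ|²dx over the whole domain equals a_0^3/4·A², and A² cancels in the ratio.
Substituting u = x/a_0, A² and the length scale cancel in the ratio: P = ∫_{0}^{0.94} u^2·e^(-2·u) du / ∫_{0}^{∞} u^2·e^(-2·u) du.
With ∫ u^2·e^(-2·u) du = -(2·u^2 + 2·u + 1)·e^(-2·u)/4 + C, the region integral is 1/4 - 5809·e^(-47/25)/5000 and the full one is 1/4.
Taking the ratio, P = 0.29088.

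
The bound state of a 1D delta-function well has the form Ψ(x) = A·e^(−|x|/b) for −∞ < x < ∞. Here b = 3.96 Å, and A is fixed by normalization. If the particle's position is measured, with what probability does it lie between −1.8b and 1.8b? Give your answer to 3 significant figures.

P ≈ 0.973

The probability is P = ∫ |Ψ|² dx over [−1.8b, 1.8b].
The normalization integral ∫|Ψ|²dx over the whole domain equals b·A², and A² cancels in the ratio.
By symmetry take twice the x ≥ 0 contribution in numerator and denominator; the 2's cancel. Let u = x/b; then A² and the length scale cancel, so P = ∫_{0}^{1.8} e^(-2·u) du ÷ ∫_{0}^{∞} e^(-2·u) du.
Using ∫ e^(-2·u) du = -e^(-2·u)/2, the numerator is 1/2 - e^(-18/5)/2 and the denominator is 1/2.
The result is P = 0.9727.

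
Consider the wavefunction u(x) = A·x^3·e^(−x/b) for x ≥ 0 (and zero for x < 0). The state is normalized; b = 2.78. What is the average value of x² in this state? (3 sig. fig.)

⟨x^2⟩ ≈ 108

By definition ⟨x²⟩ = ∫ x^2 |u(x)|² dx.
Recall ∫₀^∞ x^m e^(−x/β) dx = m!·β^(m+1), evaluating both integrals, ⟨x²⟩ = 14·b^2.
Putting b = 2.78 gives 108.2.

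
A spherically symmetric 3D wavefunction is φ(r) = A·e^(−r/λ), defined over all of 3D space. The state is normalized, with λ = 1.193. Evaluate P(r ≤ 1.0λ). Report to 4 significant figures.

Integrate the radial probability density 4πr²|φ|² over r ≤ 1.0λ.
Normalization gives A² = 1/(π·λ^3).
Substituting u = r/λ, A², 4π and the length scale all cancel in the ratio: P = ∫_{0}^{1.0} u^2·e^(-2·u) du / ∫_{0}^{∞} u^2·e^(-2·u) du.
Using ∫ u^2·e^(-2·u) du = -(2·u^2 + 2·u + 1)·e^(-2·u)/4, the numerator is 1/4 - 5·e^(-2)/4 and the denominator is 1/4.
This evaluates to P = 0.32332.

P ≈ 0.3233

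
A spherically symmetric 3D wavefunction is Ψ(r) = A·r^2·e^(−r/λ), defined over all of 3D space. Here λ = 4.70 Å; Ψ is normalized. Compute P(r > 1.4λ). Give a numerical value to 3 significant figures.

Integrate the radial probability density 4πr²|Ψ|² over r > 1.4λ.
Normalization gives A² = 1/(45·π·λ^7/2).
Substituting u = r/λ, A², 4π and the length scale all cancel in the ratio: P = ∫_{1.4}^{∞} u^6·e^(-2·u) du / ∫_{0}^{∞} u^6·e^(-2·u) du.
With ∫ u^6·e^(-2·u) du = -(4·u^6 + 12·u^5 + 30·u^4 + 60·u^3 + 90·u^2 + 90·u + 45)·e^(-2·u)/8 + C, the region integral is ≈ 5.4877 and the full one is 45/8.
The region integral divided by the full integral gives P = 0.9756.

P ≈ 0.976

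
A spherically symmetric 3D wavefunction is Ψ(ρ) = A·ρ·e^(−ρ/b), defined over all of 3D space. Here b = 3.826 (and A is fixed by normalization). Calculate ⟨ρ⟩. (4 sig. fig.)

The expectation value is the |Ψ|²-weighted average of ρ: ∫ ρ|Ψ|² 4πρ² dρ.
Using ∫₀^∞ ρⁿ e^(−αρ) dρ = n!/αⁿ⁺¹, evaluating both integrals, ⟨ρ⟩ = 5·b/2.
With b = 3.826, ⟨ρ⟩ = 9.5650.

⟨ρ⟩ ≈ 9.565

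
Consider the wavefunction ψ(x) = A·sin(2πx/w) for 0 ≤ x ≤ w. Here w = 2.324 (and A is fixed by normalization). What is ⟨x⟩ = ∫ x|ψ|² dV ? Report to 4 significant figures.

The expectation value is the |ψ|²-weighted average of x: ∫ x|ψ|² dx.
Evaluating both integrals, ⟨x⟩ = w/2.
With w = 2.324, ⟨x⟩ = 1.1620.

⟨x⟩ ≈ 1.162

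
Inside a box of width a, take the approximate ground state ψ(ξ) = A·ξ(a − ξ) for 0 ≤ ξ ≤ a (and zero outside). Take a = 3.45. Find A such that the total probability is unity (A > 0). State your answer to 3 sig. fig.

Require ∫ |ψ|² dξ = 1 over the whole domain.
Expanding the polynomial and integrating term by term, the integral (without the A² prefactor) comes out to a^5/30.
Hence A² = 1/[a^5/30].
With a = 3.45: A² = 0.06138 and A = 0.2477.

A ≈ 0.248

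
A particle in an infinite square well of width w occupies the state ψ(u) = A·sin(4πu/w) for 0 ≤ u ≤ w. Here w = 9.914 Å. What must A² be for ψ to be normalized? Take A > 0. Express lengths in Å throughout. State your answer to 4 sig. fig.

Normalization requires ∫|ψ|² du = 1, integrated from 0 to w.
With ∫₀^w sin²(nπu/w) du = w/2, the integral (without the A² prefactor) comes out to w/2.
With w = 9.914: A² = 0.20173 and A = 0.44915.

A^2 ≈ 0.2017 Å^(-1)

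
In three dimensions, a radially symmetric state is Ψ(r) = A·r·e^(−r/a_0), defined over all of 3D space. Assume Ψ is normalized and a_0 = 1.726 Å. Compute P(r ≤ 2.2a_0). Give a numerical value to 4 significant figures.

With dV = 4πr²dr, the probability is ∫|Ψ|² dV over r ≤ 2.2a_0.
A² is fixed by ∫₀^∞ 4πr²|Ψ|² dr = 1, i.e. A² = (3·π·a_0^5)^(−1).
In terms of u = r/a_0 (A², 4π and the length scale all cancel between numerator and denominator), P = [∫_{0}^{2.2} u^4·e^(-2·u) du] / [∫_{0}^{∞} u^4·e^(-2·u) du].
Using ∫ u^4·e^(-2·u) du = -(u^4/2 + u^3 + 3·u^2/2 + 3·u/2 + 3/4)·e^(-2·u), the numerator is ≈ 0.336612 and the denominator is 3/4.
This evaluates to P = 0.44882.

P ≈ 0.4488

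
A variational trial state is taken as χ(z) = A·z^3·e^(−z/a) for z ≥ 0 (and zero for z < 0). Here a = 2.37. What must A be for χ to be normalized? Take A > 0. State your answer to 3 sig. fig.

The normalization condition is ∫|χ|² dz = 1 from 0 to ∞.
Recall ∫₀^∞ z^m e^(−z/β) dz = m!·β^(m+1), with χ = A·z^3·e^(−z/a), the integral evaluates to A²·[45·a^7/8].
Hence A² = 1/[45·a^7/8].
Plugging in a = 2.37 yields A = 0.02057.

A ≈ 0.0206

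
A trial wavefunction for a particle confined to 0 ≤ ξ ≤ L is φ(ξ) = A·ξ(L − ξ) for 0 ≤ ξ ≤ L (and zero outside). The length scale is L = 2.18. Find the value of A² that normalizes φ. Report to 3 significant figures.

We need A² ∫|f|² dξ = 1, taking the integral from 0 to L.
With φ = A·ξ(L − ξ), the integral evaluates to A²·[L^5/30].
With L = 2.18: A² = 0.6093 and A = 0.7806.

A^2 ≈ 0.609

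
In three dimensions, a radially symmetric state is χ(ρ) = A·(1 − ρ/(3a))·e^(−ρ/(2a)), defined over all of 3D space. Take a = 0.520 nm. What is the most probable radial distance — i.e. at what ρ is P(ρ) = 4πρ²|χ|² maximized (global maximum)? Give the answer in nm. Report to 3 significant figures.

Differentiate P(ρ) = 4πρ²|χ|² with respect to ρ and set to zero.
This gives ρ = a.
With a = 0.520, the most probable radial distance is 0.5200 nm.

ρ ≈ 0.520 nm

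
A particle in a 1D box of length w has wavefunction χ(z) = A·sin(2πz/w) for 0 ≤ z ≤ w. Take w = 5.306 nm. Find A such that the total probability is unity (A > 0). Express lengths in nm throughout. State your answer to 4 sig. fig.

A ≈ 0.6139 nm^(-1/2)

The normalization condition is ∫|χ|² dz = 1 from 0 to w.
With ∫₀^w sin²(nπz/w) dz = w/2, carrying out the integral gives A² · w/2.
Hence A² = 1/[w/2].
With w = 5.306: A² = 0.37693 and A = 0.61395.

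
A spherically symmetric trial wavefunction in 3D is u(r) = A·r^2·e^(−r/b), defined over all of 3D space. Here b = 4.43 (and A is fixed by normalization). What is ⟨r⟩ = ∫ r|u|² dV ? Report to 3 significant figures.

By definition ⟨r⟩ = ∫ r |u(r)|² 4πr² dr.
Since the A² factors cancel between numerator and denominator, ⟨r⟩ = 7·b/2.
With b = 4.43, ⟨r⟩ = 15.51.

⟨r⟩ ≈ 15.5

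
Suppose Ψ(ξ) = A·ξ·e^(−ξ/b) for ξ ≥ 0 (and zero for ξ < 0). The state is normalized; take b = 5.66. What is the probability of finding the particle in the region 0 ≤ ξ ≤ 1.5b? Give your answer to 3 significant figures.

The probability is P = ∫ |Ψ|² dξ over [0, 1.5b].
With A² fixed by ∫|Ψ|² = 1, i.e. A² = (b^3/4)^(−1), substitute and integrate.
In terms of u = ξ/b (A² and the length scale cancel between numerator and denominator), P = [∫_{0}^{1.5} u^2·e^(-2·u) du] / [∫_{0}^{∞} u^2·e^(-2·u) du].
An antiderivative of u^2·e^(-2·u) is -(2·u^2 + 2·u + 1)·e^(-2·u)/4; evaluating from 0 to 1.5 gives 1/4 - 17·e^(-3)/8, while the full integral is 1/4.
Taking the ratio, P = 0.5768.

P ≈ 0.577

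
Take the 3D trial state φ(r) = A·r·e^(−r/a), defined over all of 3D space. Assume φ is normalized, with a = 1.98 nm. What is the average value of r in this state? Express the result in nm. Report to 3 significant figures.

The expectation value is the |φ|²-weighted average of r: ∫ r|φ|² 4πr² dr.
Recall ∫₀^∞ r^m e^(−r/β) dr = m!·β^(m+1), evaluating both integrals, ⟨r⟩ = 5·a/2.
With a = 1.98, ⟨r⟩ = 4.950.

⟨r⟩ ≈ 4.95 nm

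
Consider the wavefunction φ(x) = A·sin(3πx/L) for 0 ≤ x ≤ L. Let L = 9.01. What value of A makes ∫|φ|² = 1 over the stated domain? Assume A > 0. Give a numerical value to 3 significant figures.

Normalization requires ∫|φ|² dx = 1, integrated from 0 to L.
Using sin²θ = (1 − cos 2θ)/2, the integral (without the A² prefactor) comes out to L/2.
Hence A² = 1/[L/2].
Substituting L = 9.01 gives A² = 0.2220, so A = 0.4711.

A ≈ 0.471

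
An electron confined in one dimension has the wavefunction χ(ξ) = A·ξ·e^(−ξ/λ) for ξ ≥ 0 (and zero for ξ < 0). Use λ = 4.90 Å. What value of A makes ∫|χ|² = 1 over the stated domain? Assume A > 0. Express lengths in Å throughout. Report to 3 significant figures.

The normalization condition is ∫|χ|² dξ = 1 from 0 to ∞.
∫|χ|² dξ = A²·(λ^3/4).
Setting this equal to 1 gives A² = 1/(λ^3/4).
Plugging in λ = 4.90 yields A = 0.1844.

A ≈ 0.184 Å^(-3/2)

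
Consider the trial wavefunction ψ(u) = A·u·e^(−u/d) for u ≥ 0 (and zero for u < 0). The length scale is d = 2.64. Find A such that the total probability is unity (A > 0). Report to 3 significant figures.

The normalization condition is ∫|ψ|² du = 1 from 0 to ∞.
∫|ψ|² du = A²·(d^3/4).
Setting this equal to 1 gives A² = 1/(d^3/4).
With d = 2.64: A² = 0.2174 and A = 0.4663.

A ≈ 0.466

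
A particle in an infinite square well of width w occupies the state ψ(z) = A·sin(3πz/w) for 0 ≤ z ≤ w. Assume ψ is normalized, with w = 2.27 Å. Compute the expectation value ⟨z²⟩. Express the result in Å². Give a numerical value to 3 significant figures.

⟨z^2⟩ ≈ 1.69 Å^2

The expectation value is the |ψ|²-weighted average of z^2: ∫ z^2|ψ|² dz.
Since the A² factors cancel between numerator and denominator, ⟨z²⟩ = -w^2/(18·π^2) + w^2/3.
Putting w = 2.27 gives 1.689.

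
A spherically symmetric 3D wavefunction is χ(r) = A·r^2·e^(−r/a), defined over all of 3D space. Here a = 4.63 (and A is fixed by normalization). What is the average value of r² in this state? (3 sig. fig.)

⟨r^2⟩ ≈ 300

⟨r²⟩ = ∫ r^2 |χ|² 4πr² dr over the full domain.
Recall ∫₀^∞ r^m e^(−r/β) dr = m!·β^(m+1), since the A² factors cancel between numerator and denominator, ⟨r²⟩ = 14·a^2.
Putting a = 4.63 gives 300.1.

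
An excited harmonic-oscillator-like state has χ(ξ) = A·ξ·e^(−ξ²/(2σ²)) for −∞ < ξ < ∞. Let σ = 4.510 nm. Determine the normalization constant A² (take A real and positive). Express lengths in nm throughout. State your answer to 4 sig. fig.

We need A² ∫|f|² dξ = 1, taking the integral from −∞ to ∞.
With ∫_{−∞}^{∞} ξ^(2m) e^(−αξ²) dξ = (2m−1)!!·√π / (2^m α^(m+1/2)), carrying out the integral gives A² · √(π)·σ^3/2.
Substituting σ = 4.510 gives A² = 0.012301, so A = 0.11091.

A^2 ≈ 0.01230 nm^(-3)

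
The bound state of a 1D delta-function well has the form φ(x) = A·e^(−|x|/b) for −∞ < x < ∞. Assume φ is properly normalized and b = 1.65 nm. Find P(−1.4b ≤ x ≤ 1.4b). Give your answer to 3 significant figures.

P ≈ 0.939

P = ∫_{−1.4b}^{1.4b} |φ(x)|² dx.
The normalization integral ∫|φ|²dx over the whole domain equals b·A², and A² cancels in the ratio.
By symmetry take twice the x ≥ 0 contribution in numerator and denominator; the 2's cancel. Substituting u = x/b, A² and the length scale cancel in the ratio: P = ∫_{0}^{1.4} e^(-2·u) du / ∫_{0}^{∞} e^(-2·u) du.
With ∫ e^(-2·u) du = -e^(-2·u)/2 + C, the region integral is 1/2 - e^(-14/5)/2 and the full one is 1/2.
This works out to P = 0.9392.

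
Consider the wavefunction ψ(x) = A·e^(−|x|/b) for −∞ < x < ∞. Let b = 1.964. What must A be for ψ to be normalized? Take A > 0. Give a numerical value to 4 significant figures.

We need A² ∫|f|² dx = 1, taking the integral from −∞ to ∞.
With ∫₀^∞ x^0 e^(−αx) dx = 0!/α^1, carrying out the integral gives A² · b.
Hence A² = 1/[b].
Plugging in b = 1.964 yields A = 0.71356.

A ≈ 0.7136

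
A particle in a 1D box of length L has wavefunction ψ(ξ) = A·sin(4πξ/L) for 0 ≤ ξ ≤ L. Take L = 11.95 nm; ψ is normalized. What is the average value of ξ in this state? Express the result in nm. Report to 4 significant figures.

By definition ⟨ξ⟩ = ∫ ξ |ψ(ξ)|² dξ.
Since the A² factors cancel between numerator and denominator, ⟨ξ⟩ = L/2.
With L = 11.95, ⟨ξ⟩ = 5.9750.

⟨ξ⟩ ≈ 5.975 nm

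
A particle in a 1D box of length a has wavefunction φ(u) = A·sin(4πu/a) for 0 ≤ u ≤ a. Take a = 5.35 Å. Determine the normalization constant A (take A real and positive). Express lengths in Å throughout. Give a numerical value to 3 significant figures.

Require ∫ |φ|² du = 1 over the whole domain.
Using sin²θ = (1 − cos 2θ)/2, carrying out the integral gives A² · a/2.
So A² = (a/2)^(−1).
Plugging in a = 5.35 yields A = 0.6114.

A ≈ 0.611 Å^(-1/2)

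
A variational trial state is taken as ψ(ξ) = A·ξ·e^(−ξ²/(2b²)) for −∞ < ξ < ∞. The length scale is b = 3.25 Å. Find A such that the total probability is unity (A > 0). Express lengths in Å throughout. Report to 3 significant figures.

A ≈ 0.181 Å^(-3/2)

The normalization condition is ∫|ψ|² dξ = 1 from −∞ to ∞.
∫|ψ|² dξ = A²·(√(π)·b^3/2).
Substituting b = 3.25 gives A² = 0.03287, so A = 0.1813.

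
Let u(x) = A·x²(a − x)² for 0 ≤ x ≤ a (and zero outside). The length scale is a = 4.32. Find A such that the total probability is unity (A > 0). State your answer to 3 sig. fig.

A ≈ 0.0347

Normalization requires ∫|u|² dx = 1, integrated from 0 to a.
Expanding the polynomial and integrating term by term, carrying out the integral gives A² · a^9/630.
So A² = (a^9/630)^(−1).
With a = 4.32: A² = 0.001202 and A = 0.03467.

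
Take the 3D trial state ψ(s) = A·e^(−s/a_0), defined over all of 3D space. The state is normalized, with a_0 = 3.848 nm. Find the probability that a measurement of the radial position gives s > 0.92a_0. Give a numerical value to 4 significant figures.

With dV = 4πs²ds, the probability is ∫|ψ|² dV over s > 0.92a_0.
A² is fixed by ∫₀^∞ 4πs²|ψ|² ds = 1, i.e. A² = (π·a_0^3)^(−1).
In terms of u = s/a_0 (A², 4π and the length scale all cancel between numerator and denominator), P = [∫_{0.92}^{∞} u^2·e^(-2·u) du] / [∫_{0}^{∞} u^2·e^(-2·u) du].
An antiderivative of u^2·e^(-2·u) is -(2·u^2 + 2·u + 1)·e^(-2·u)/4; evaluating from 0.92 to ∞ gives 2833·e^(-46/25)/2500, while the full integral is 1/4.
This evaluates to P = 0.71989.

P ≈ 0.7199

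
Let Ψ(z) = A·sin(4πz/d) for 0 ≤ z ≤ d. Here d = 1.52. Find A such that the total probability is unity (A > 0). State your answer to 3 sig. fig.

The normalization condition is ∫|Ψ|² dz = 1 from 0 to d.
Using sin²θ = (1 − cos 2θ)/2, the integral (without the A² prefactor) comes out to d/2.
Plugging in d = 1.52 yields A = 1.147.

A ≈ 1.15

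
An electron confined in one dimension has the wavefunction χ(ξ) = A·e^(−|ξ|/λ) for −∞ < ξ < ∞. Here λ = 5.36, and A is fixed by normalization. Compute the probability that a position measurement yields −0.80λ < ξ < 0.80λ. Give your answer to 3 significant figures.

P ≈ 0.798

The probability is P = ∫ |χ|² dξ over [−0.80λ, 0.80λ].
With A² fixed by ∫|χ|² = 1, i.e. A² = (λ)^(−1), substitute and integrate.
By symmetry take twice the ξ ≥ 0 contribution in numerator and denominator; the 2's cancel. In terms of u = ξ/λ (A² and the length scale cancel between numerator and denominator), P = [∫_{0}^{0.80} e^(-2·u) du] / [∫_{0}^{∞} e^(-2·u) du].
With ∫ e^(-2·u) du = -e^(-2·u)/2 + C, the region integral is 1/2 - e^(-8/5)/2 and the full one is 1/2.
Taking the ratio, P = 0.7981.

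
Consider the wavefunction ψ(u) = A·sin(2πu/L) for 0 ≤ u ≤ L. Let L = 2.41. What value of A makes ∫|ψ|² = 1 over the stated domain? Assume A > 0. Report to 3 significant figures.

A ≈ 0.911

We need A² ∫|f|² du = 1, taking the integral from 0 to L.
Using sin²θ = (1 − cos 2θ)/2, the integral (without the A² prefactor) comes out to L/2.
So A² = (L/2)^(−1).
Substituting L = 2.41 gives A² = 0.8299, so A = 0.9110.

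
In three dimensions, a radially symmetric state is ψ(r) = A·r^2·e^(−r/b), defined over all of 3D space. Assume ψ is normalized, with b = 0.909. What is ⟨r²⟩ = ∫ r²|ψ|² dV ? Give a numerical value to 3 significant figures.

⟨r^2⟩ ≈ 11.6

The expectation value is the |ψ|²-weighted average of r^2: ∫ r^2|ψ|² 4πr² dr.
Since the A² factors cancel between numerator and denominator, ⟨r²⟩ = 14·b^2.
Putting b = 0.909 gives 11.57.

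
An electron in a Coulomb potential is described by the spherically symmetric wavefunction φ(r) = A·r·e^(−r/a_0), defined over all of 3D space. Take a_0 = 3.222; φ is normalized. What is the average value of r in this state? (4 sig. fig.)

⟨r⟩ ≈ 8.055

The expectation value is the |φ|²-weighted average of r: ∫ r|φ|² 4πr² dr.
Recall ∫₀^∞ r^m e^(−r/β) dr = m!·β^(m+1), the ratio of the moment integral to the normalization integral gives ⟨r⟩ = 5·a_0/2.
Putting a_0 = 3.222 gives 8.0550.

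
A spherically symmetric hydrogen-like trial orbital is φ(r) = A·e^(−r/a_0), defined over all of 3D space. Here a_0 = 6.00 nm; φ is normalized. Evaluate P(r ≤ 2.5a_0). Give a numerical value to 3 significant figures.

P ≈ 0.875

With dV = 4πr²dr, the probability is ∫|φ|² dV over r ≤ 2.5a_0.
A² is fixed by ∫₀^∞ 4πr²|φ|² dr = 1, i.e. A² = (π·a_0^3)^(−1).
Substituting u = r/a_0, A², 4π and the length scale all cancel in the ratio: P = ∫_{0}^{2.5} u^2·e^(-2·u) du / ∫_{0}^{∞} u^2·e^(-2·u) du.
An antiderivative of u^2·e^(-2·u) is -(2·u^2 + 2·u + 1)·e^(-2·u)/4; evaluating from 0 to 2.5 gives 1/4 - 37·e^(-5)/8, while the full integral is 1/4.
The region integral divided by the full integral gives P = 0.8753.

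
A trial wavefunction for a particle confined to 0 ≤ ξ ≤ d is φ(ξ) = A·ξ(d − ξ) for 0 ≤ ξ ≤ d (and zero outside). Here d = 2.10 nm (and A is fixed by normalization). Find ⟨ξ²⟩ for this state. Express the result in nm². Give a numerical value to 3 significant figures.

⟨ξ^2⟩ ≈ 1.26 nm^2

By definition ⟨ξ²⟩ = ∫ ξ^2 |φ(ξ)|² dξ.
Expanding the polynomial and integrating term by term, the ratio of the moment integral to the normalization integral gives ⟨ξ²⟩ = 2·d^2/7.
With d = 2.10, ⟨ξ^2⟩ = 1.260.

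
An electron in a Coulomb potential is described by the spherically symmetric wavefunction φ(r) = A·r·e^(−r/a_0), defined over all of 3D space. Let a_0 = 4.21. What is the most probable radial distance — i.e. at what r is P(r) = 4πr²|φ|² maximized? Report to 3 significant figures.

Differentiate P(r) = 4πr²|φ|² with respect to r and set to zero.
Solving yields r = 2·a_0.
With a_0 = 4.21, the most probable radial distance is 8.420.

r ≈ 8.42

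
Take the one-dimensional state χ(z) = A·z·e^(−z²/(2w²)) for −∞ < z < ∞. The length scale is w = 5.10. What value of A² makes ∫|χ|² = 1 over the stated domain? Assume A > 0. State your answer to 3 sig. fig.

A^2 ≈ 0.00851

The normalization condition is ∫|χ|² dz = 1 from −∞ to ∞.
With χ = A·z·e^(−z²/(2w²)), the integral evaluates to A²·[√(π)·w^3/2].
So A² = (√(π)·w^3/2)^(−1).
Substituting w = 5.10 gives A² = 0.008506, so A = 0.09223.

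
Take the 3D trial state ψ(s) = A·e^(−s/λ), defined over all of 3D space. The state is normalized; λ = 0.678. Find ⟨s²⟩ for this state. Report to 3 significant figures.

⟨s²⟩ = ∫ s^2 |ψ|² 4πs² ds over the full domain.
Recall ∫₀^∞ s^m e^(−s/β) ds = m!·β^(m+1), evaluating both integrals, ⟨s²⟩ = 3·λ^2.
With λ = 0.678, ⟨s^2⟩ = 1.379.

⟨s^2⟩ ≈ 1.38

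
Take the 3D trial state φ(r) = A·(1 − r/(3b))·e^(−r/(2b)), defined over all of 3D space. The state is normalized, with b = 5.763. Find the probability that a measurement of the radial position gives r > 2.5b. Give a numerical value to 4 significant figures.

Integrate the radial probability density 4πr²|φ|² over r > 2.5b.
Normalization gives A² = 1/(8·π·b^3/3).
Substituting u = r/b, A², 4π and the length scale all cancel in the ratio: P = ∫_{2.5}^{∞} u^2·(1 - u/3)^2·e^(-u) du / ∫_{0}^{∞} u^2·(1 - u/3)^2·e^(-u) du.
With ∫ u^2·(1 - u/3)^2·e^(-u) du = (-u^4 + 2·u^3 - 3·u^2 - 6·u - 6)·e^(-u)/9 + C, the region integral is 761·e^(-5/2)/144 and the full one is 2/3.
The region integral divided by the full integral gives P = 0.65069.

P ≈ 0.6507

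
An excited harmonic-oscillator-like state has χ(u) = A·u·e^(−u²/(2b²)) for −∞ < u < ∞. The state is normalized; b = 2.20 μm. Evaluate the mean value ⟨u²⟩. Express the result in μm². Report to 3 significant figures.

⟨u²⟩ = ∫ u^2 |χ|² du over the full domain.
The ratio of the moment integral to the normalization integral gives ⟨u²⟩ = 3·b^2/2.
Putting b = 2.20 gives 7.260.

⟨u^2⟩ ≈ 7.26 μm^2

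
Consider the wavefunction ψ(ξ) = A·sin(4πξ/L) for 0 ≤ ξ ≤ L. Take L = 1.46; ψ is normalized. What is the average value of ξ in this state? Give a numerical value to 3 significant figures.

⟨ξ⟩ ≈ 0.730

The expectation value is the |ψ|²-weighted average of ξ: ∫ ξ|ψ|² dξ.
Evaluating both integrals, ⟨ξ⟩ = L/2.
With L = 1.46, ⟨ξ⟩ = 0.7300.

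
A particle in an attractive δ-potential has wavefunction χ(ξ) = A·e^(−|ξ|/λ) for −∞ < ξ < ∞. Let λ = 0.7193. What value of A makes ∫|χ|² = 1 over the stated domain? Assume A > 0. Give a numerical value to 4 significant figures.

A ≈ 1.179

Normalization requires ∫|χ|² dξ = 1, integrated from −∞ to ∞.
The integral (without the A² prefactor) comes out to λ.
Plugging in λ = 0.7193 yields A = 1.1791.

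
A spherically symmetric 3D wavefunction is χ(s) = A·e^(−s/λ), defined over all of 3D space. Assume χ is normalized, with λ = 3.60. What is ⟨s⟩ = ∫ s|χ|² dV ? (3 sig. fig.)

By definition ⟨s⟩ = ∫ s |χ(s)|² 4πs² ds.
Since the A² factors cancel between numerator and denominator, ⟨s⟩ = 3·λ/2.
Putting λ = 3.60 gives 5.400.

⟨s⟩ ≈ 5.40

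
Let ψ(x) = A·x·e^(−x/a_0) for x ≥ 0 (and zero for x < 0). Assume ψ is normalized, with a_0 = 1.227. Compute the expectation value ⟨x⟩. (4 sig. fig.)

The expectation value is the |ψ|²-weighted average of x: ∫ x|ψ|² dx.
Recall ∫₀^∞ x^m e^(−x/β) dx = m!·β^(m+1), the ratio of the moment integral to the normalization integral gives ⟨x⟩ = 3·a_0/2.
Putting a_0 = 1.227 gives 1.8405.

⟨x⟩ ≈ 1.841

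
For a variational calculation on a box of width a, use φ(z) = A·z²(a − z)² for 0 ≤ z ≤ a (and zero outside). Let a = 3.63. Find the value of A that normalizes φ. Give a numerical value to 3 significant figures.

Require ∫ |φ|² dz = 1 over the whole domain.
Expanding the polynomial and integrating term by term, carrying out the integral gives A² · a^9/630.
Setting this equal to 1 gives A² = 1/(a^9/630).
Plugging in a = 3.63 yields A = 0.07587.

A ≈ 0.0759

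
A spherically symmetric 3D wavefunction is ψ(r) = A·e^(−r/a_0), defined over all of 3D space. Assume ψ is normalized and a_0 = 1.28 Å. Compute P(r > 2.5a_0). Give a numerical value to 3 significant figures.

Integrate the radial probability density 4πr²|ψ|² over r > 2.5a_0.
The full normalization integral is A²·[π·a_0^3] = 1, fixing A².
Let u = r/a_0; then A², 4π and the length scale all cancel, so P = ∫_{2.5}^{∞} u^2·e^(-2·u) du ÷ ∫_{0}^{∞} u^2·e^(-2·u) du.
With ∫ u^2·e^(-2·u) du = -(2·u^2 + 2·u + 1)·e^(-2·u)/4 + C, the region integral is 37·e^(-5)/8 and the full one is 1/4.
The region integral divided by the full integral gives P = 0.1247.

P ≈ 0.125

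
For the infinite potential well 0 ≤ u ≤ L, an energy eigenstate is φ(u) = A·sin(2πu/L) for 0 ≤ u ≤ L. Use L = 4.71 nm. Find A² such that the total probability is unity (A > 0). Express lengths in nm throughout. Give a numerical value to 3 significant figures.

Require ∫ |φ|² du = 1 over the whole domain.
With ∫₀^L sin²(nπu/L) du = L/2, the integral (without the A² prefactor) comes out to L/2.
Substituting L = 4.71 gives A² = 0.4246, so A = 0.6516.

A^2 ≈ 0.425 nm^(-1)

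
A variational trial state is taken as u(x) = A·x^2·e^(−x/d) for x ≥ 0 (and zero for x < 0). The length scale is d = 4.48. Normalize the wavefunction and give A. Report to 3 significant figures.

The normalization condition is ∫|u|² dx = 1 from 0 to ∞.
With ∫₀^∞ x^4 e^(−αx) dx = 4!/α^5, with u = A·x^2·e^(−x/d), the integral evaluates to A²·[3·d^5/4].
Hence A² = 1/[3·d^5/4].
Plugging in d = 4.48 yields A = 0.02718.

A ≈ 0.0272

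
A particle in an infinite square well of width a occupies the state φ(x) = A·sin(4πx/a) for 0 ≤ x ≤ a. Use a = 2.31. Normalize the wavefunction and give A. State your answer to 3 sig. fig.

Require ∫ |φ|² dx = 1 over the whole domain.
∫|φ|² dx = A²·(a/2).
Hence A² = 1/[a/2].
With a = 2.31: A² = 0.8658 and A = 0.9305.

A ≈ 0.930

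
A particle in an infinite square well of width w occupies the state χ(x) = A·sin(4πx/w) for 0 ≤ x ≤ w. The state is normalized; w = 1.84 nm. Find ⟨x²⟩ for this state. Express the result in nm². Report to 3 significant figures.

By definition ⟨x²⟩ = ∫ x^2 |χ(x)|² dx.
Using sin²θ = (1 − cos 2θ)/2, since the A² factors cancel between numerator and denominator, ⟨x²⟩ = -w^2/(32·π^2) + w^2/3.
With w = 1.84, ⟨x^2⟩ = 1.118.

⟨x^2⟩ ≈ 1.12 nm^2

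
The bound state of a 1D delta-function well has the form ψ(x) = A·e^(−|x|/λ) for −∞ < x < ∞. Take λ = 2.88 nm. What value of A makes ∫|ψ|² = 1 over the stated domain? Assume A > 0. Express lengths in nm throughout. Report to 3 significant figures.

We need A² ∫|f|² dx = 1, taking the integral from −∞ to ∞.
Using ∫₀^∞ xⁿ e^(−αx) dx = n!/αⁿ⁺¹, with ψ = A·e^(−|x|/λ), the integral evaluates to A²·[λ].
With λ = 2.88: A² = 0.3472 and A = 0.5893.

A ≈ 0.589 nm^(-1/2)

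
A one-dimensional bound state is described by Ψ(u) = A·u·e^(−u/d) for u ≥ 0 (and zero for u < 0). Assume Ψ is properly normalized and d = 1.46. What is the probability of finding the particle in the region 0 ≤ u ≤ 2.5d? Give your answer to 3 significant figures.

|Ψ|² is the probability density, so P = ∫_{0}^{2.5d} |Ψ|² du.
With A² fixed by ∫|Ψ|² = 1, i.e. A² = (d^3/4)^(−1), substitute and integrate.
Let t = u/d; then A² and the length scale cancel, so P = ∫_{0}^{2.5} t^2·e^(-2·t) dt ÷ ∫_{0}^{∞} t^2·e^(-2·t) dt.
An antiderivative of t^2·e^(-2·t) is -(2·t^2 + 2·t + 1)·e^(-2·t)/4; evaluating from 0 to 2.5 gives 1/4 - 37·e^(-5)/8, while the full integral is 1/4.
Taking the ratio, P = 0.8753.

P ≈ 0.875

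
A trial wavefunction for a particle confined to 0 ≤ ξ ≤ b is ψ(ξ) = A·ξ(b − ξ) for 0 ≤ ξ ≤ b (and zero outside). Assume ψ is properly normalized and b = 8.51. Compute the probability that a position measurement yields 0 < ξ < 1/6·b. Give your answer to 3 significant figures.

P = ∫_{0}^{1/6·b} |ψ(ξ)|² dξ.
With A² fixed by ∫|ψ|² = 1, i.e. A² = (b^5/30)^(−1), substitute and integrate.
In terms of u = ξ/b (A² and the length scale cancel between numerator and denominator), P = [∫_{0}^{1/6} u^2·(1 - u)^2 du] / [∫_{0}^{1} u^2·(1 - u)^2 du].
With ∫ u^2·(1 - u)^2 du = u^3·(6·u^2 - 15·u + 10)/30 + C, the region integral is ≈ 0.0011831 and the full one is 1/30.
This works out to P = 23/648.

P ≈ 0.0355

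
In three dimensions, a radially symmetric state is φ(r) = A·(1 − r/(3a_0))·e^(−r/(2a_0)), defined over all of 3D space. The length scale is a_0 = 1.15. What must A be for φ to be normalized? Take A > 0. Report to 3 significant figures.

A ≈ 0.280

We need A² ∫|f|² 4πr² dr = 1, taking the integral from 0 to ∞.
With φ = A·(1 − r/(3a_0))·e^(−r/(2a_0)), the integral evaluates to A²·[8·π·a_0^3/3].
Hence A² = 1/[8·π·a_0^3/3].
With a_0 = 1.15: A² = 0.07849 and A = 0.2802.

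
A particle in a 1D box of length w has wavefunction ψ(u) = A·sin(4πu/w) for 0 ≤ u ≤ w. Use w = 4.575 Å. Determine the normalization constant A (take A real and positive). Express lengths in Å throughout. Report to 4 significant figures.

We need A² ∫|f|² du = 1, taking the integral from 0 to w.
Using sin²θ = (1 − cos 2θ)/2, carrying out the integral gives A² · w/2.
Hence A² = 1/[w/2].
Plugging in w = 4.575 yields A = 0.66118.

A ≈ 0.6612 Å^(-1/2)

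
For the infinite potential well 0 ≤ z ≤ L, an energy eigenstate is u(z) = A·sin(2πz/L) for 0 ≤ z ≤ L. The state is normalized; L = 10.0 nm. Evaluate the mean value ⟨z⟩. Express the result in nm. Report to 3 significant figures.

By definition ⟨z⟩ = ∫ z |u(z)|² dz.
With ∫₀^L sin²(nπz/L) dz = L/2, evaluating both integrals, ⟨z⟩ = L/2.
Putting L = 10.0 gives 5.000.

⟨z⟩ ≈ 5.00 nm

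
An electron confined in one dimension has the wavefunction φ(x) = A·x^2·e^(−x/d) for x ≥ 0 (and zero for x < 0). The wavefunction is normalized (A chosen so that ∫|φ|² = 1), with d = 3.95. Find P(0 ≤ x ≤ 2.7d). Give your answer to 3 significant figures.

The probability is P = ∫ |φ|² dx over [0, 2.7d].
The normalization integral ∫|φ|²dx over the whole domain equals 3·d^5/4·A², and A² cancels in the ratio.
In terms of u = x/d (A² and the length scale cancel between numerator and denominator), P = [∫_{0}^{2.7} u^4·e^(-2·u) du] / [∫_{0}^{∞} u^4·e^(-2·u) du].
With ∫ u^4·e^(-2·u) du = -(u^4/2 + u^3 + 3·u^2/2 + 3·u/2 + 3/4)·e^(-2·u) + C, the region integral is ≈ 0.47002 and the full one is 3/4.
This works out to P = 0.6267.

P ≈ 0.627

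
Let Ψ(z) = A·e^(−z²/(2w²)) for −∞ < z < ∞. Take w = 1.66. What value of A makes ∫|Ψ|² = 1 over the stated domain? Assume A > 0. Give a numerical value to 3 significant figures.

A ≈ 0.583

The normalization condition is ∫|Ψ|² dz = 1 from −∞ to ∞.
Using the Gaussian integral ∫_{−∞}^{∞} e^(−αz²) dz = √(π/α), the integral (without the A² prefactor) comes out to √(π)·w.
Setting this equal to 1 gives A² = 1/(√(π)·w).
Plugging in w = 1.66 yields A = 0.5830.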